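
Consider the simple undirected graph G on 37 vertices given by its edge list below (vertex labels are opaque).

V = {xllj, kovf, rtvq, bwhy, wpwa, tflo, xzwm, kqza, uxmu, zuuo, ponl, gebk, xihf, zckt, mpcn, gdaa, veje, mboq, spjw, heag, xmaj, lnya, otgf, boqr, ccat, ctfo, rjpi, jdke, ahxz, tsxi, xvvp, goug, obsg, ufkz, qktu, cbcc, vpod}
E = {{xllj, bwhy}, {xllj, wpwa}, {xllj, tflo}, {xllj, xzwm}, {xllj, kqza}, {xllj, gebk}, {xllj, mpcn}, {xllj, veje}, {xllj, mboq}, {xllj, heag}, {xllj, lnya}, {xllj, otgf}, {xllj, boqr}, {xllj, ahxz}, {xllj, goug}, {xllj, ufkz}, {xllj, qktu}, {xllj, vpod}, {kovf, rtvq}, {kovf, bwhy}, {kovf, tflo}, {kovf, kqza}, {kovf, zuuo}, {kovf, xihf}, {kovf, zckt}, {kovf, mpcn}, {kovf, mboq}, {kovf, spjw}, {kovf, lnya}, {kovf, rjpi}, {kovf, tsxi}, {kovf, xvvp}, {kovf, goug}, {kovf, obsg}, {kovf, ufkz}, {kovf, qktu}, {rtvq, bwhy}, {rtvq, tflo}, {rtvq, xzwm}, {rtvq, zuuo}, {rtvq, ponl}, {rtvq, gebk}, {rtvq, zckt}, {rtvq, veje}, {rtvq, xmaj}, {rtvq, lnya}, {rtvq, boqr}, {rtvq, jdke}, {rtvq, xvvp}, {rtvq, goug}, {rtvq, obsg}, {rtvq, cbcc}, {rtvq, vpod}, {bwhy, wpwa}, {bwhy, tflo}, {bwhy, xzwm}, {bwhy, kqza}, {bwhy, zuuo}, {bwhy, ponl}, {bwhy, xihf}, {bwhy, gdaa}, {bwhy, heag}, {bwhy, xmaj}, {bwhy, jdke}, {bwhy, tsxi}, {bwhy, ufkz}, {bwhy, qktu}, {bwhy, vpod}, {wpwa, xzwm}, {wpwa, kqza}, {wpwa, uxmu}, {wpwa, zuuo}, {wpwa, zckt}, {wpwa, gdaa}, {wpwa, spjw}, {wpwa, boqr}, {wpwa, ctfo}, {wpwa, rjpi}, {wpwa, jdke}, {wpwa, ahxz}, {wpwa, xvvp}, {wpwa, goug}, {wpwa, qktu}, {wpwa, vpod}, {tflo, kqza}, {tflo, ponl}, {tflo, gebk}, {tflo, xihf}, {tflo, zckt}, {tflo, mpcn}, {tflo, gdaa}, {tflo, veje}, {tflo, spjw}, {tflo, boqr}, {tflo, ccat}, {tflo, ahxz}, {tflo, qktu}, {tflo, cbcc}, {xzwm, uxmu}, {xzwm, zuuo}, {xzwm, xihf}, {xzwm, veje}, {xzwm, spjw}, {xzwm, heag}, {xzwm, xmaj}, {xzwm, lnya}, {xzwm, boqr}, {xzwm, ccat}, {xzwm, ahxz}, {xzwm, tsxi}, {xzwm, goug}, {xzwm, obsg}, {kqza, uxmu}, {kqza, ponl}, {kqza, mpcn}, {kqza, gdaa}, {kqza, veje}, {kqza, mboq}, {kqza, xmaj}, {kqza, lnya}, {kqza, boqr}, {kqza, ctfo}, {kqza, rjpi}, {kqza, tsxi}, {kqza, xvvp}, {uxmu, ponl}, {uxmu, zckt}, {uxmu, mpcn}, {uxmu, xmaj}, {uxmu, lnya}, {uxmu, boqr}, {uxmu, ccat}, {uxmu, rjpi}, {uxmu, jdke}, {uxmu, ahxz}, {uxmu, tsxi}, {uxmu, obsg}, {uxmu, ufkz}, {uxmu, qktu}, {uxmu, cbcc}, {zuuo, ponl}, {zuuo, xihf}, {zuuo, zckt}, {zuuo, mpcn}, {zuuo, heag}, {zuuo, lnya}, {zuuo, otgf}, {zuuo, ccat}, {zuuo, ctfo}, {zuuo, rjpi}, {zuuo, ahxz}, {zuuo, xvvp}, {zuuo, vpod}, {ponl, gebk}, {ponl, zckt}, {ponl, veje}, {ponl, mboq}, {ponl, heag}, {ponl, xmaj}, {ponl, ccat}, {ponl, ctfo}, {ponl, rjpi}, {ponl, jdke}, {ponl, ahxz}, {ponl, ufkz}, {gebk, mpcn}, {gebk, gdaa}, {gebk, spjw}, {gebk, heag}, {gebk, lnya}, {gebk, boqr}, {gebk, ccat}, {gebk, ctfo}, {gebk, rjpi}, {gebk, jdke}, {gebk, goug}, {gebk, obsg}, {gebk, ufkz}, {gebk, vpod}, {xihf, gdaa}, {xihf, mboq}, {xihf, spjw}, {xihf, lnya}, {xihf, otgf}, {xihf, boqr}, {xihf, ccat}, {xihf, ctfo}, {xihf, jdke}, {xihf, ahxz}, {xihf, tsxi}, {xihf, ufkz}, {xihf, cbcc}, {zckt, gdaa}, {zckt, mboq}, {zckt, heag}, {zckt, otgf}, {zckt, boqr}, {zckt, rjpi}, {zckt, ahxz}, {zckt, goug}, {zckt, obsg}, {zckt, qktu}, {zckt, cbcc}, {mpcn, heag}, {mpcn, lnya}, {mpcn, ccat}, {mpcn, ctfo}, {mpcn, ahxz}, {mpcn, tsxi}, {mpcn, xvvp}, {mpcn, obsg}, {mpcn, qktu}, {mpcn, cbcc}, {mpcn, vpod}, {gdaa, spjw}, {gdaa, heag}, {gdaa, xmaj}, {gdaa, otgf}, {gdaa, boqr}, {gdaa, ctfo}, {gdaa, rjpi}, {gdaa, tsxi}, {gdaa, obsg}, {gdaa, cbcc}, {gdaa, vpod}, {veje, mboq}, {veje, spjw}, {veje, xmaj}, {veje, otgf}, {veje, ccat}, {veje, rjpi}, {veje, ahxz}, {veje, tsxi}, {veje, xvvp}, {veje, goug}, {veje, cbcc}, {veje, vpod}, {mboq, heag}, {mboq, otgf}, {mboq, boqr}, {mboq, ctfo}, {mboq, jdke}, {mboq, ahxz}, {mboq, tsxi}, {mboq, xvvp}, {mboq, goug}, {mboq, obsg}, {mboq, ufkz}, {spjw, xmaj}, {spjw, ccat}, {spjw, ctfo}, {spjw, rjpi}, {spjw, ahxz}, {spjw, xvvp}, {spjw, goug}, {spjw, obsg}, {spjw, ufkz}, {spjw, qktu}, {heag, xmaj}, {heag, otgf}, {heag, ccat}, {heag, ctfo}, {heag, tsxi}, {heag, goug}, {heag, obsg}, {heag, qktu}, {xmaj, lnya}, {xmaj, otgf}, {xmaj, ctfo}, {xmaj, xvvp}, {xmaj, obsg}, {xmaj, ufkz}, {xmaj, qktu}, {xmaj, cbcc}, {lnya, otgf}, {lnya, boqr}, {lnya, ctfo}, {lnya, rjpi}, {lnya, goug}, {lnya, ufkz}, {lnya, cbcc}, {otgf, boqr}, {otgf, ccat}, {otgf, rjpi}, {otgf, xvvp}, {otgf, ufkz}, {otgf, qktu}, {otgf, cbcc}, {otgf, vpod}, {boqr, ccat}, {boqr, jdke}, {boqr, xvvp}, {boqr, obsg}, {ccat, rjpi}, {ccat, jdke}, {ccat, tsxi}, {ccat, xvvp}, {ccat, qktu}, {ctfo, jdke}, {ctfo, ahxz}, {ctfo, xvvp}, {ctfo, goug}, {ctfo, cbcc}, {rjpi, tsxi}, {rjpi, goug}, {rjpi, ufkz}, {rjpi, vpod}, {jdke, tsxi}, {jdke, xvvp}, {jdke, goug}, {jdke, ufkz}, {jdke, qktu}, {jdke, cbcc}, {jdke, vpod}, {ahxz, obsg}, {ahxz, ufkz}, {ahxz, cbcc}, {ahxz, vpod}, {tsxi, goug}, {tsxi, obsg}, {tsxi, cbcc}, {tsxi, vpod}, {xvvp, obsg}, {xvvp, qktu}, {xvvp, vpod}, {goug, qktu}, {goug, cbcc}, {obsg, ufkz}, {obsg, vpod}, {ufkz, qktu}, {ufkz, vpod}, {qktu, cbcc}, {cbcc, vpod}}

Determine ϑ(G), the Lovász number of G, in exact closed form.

Vertex xzwm has 18 neighbors: xllj, rtvq, bwhy, wpwa, uxmu, zuuo, xihf, veje, spjw, heag, xmaj, lnya, boqr, ccat, ahxz, tsxi, goug, obsg.
Vertex bwhy has 18 neighbors: xllj, kovf, rtvq, wpwa, tflo, xzwm, kqza, zuuo, ponl, xihf, gdaa, heag, xmaj, jdke, tsxi, ufkz, qktu, vpod.
N(ctfo) = {wpwa, kqza, zuuo, ponl, gebk, xihf, mpcn, gdaa, mboq, spjw, heag, xmaj, lnya, jdke, ahxz, xvvp, goug, cbcc}, |N(ctfo)| = 18.
deg(xvvp) = 18; N(xvvp) = {kovf, rtvq, wpwa, kqza, zuuo, mpcn, veje, mboq, spjw, xmaj, otgf, boqr, ccat, ctfo, jdke, obsg, qktu, vpod}.
Every vertex has degree 18 (N=37); Paley(37): SR with (k,λ,μ)=(18,8,9).
A has 3 distinct eigenvalues ≈ [18.0, 2.5414, -3.5414].
ϑ = −N·λ_min/(λ_max−λ_min) = −37·(-sqrt(37)/2 - 1/2)/(18−(-sqrt(37)/2 - 1/2)) = sqrt(37).
ϑ(G) ≈ 6.0828.

sqrt(37)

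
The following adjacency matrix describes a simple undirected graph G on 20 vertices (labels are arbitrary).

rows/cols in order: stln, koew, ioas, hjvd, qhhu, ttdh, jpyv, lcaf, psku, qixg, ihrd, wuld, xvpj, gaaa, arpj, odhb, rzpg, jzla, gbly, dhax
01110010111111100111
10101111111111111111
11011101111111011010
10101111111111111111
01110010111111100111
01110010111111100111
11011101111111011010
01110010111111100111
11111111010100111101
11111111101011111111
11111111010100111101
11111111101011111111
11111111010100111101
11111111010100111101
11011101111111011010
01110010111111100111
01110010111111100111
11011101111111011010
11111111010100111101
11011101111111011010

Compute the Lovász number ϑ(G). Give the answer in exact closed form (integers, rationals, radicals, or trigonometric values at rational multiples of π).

6

Vertex xvpj has 15 neighbors: stln, koew, ioas, hjvd, qhhu, ttdh, jpyv, lcaf, qixg, wuld, arpj, odhb, rzpg, jzla, dhax.
N(qhhu) = {koew, ioas, hjvd, jpyv, psku, qixg, ihrd, wuld, xvpj, gaaa, arpj, jzla, gbly, dhax}, |N(qhhu)| = 14.
N(jzla) = {stln, koew, hjvd, qhhu, ttdh, lcaf, psku, qixg, ihrd, wuld, xvpj, gaaa, odhb, rzpg, gbly}, |N(jzla)| = 15.
Vertex psku has 15 neighbors: stln, koew, ioas, hjvd, qhhu, ttdh, jpyv, lcaf, qixg, wuld, arpj, odhb, rzpg, jzla, dhax.
Complete 5-partite, parts [6, 5, 5, 2, 2]: perfect, ϑ = α = 6.
ϑ(G) ≈ 6.0000.
Sandwich: α(G)=6 ≤ ϑ(G)=6 ≤ χ(Ḡ)=6 (collapsed).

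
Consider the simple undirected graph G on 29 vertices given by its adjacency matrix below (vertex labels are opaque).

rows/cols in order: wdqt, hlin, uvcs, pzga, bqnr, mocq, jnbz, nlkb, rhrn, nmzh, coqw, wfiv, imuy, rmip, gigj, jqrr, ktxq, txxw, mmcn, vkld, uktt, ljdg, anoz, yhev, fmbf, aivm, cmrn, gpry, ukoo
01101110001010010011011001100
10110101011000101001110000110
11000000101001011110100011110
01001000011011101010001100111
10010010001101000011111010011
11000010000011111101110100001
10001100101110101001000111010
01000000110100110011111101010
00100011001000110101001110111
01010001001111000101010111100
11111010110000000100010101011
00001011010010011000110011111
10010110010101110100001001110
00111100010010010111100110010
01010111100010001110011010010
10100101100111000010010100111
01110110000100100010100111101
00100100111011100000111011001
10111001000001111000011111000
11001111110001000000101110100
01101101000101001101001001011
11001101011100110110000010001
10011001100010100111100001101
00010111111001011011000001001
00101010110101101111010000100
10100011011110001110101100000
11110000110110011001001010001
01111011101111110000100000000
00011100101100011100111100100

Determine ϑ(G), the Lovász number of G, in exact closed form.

sqrt(29)

Vertex mocq has 14 neighbors: wdqt, hlin, jnbz, imuy, rmip, gigj, jqrr, ktxq, txxw, vkld, uktt, ljdg, yhev, ukoo.
Vertex anoz has 14 neighbors: wdqt, pzga, bqnr, nlkb, rhrn, imuy, gigj, txxw, mmcn, vkld, uktt, aivm, cmrn, ukoo.
deg(ukoo) = 14; N(ukoo) = {pzga, bqnr, mocq, rhrn, coqw, wfiv, jqrr, ktxq, txxw, uktt, ljdg, anoz, yhev, cmrn}.
N(vkld) = {wdqt, hlin, bqnr, mocq, jnbz, nlkb, rhrn, nmzh, rmip, uktt, anoz, yhev, fmbf, cmrn}, |N(vkld)| = 14.
Every vertex has degree 14 (N=29); SR(29,14,6,7) — a Paley graph.
Distinct eigenvalues (to 6 d.p.): [14.0, 2.192582, -3.192582].
λ_max=14, λ_min=-sqrt(29)/2 - 1/2; ϑ = −29·λ_min/(λ_max−λ_min) = sqrt(29).
= 5.385164807… (decimal).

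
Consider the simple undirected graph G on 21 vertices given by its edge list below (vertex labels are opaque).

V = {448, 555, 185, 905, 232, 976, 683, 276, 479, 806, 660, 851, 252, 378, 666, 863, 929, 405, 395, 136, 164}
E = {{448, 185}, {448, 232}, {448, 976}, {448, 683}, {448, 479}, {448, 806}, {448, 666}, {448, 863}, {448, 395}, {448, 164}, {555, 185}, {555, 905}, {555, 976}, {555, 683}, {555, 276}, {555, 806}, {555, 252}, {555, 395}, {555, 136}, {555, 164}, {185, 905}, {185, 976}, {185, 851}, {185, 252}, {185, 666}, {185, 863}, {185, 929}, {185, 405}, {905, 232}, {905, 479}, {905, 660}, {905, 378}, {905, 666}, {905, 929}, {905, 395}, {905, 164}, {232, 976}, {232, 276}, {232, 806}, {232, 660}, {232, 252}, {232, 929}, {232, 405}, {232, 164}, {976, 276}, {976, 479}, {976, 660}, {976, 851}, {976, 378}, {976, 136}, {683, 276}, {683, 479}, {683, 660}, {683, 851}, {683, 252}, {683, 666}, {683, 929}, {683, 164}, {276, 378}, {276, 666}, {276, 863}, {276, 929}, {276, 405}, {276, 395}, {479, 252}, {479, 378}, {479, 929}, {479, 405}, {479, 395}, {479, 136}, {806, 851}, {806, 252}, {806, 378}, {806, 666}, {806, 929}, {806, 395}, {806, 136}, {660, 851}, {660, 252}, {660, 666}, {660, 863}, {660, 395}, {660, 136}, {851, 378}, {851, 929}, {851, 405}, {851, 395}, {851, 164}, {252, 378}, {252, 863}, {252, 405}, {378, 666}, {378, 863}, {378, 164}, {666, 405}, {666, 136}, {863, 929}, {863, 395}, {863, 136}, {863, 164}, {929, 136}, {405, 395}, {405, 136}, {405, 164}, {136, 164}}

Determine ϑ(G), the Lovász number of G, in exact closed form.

6

N(395) = {448, 555, 905, 276, 479, 806, 660, 851, 863, 405}, |N(395)| = 10.
N(479) = {448, 905, 976, 683, 252, 378, 929, 405, 395, 136}, |N(479)| = 10.
deg(555) = 10; N(555) = {185, 905, 976, 683, 276, 806, 252, 395, 136, 164}.
Vertex 683 has 10 neighbors: 448, 555, 276, 479, 660, 851, 252, 666, 929, 164.
Every vertex has degree 10 (N=21); Kneser K(7,2) on C(7,2)=21 vertices.
spec(A) ≈ [10.0, 1.0, -4.0] (distinct, 5 d.p.).
−21·(-4) / ((10)−(-4)) = 6 = ϑ(G).
= 6.0000… (decimal).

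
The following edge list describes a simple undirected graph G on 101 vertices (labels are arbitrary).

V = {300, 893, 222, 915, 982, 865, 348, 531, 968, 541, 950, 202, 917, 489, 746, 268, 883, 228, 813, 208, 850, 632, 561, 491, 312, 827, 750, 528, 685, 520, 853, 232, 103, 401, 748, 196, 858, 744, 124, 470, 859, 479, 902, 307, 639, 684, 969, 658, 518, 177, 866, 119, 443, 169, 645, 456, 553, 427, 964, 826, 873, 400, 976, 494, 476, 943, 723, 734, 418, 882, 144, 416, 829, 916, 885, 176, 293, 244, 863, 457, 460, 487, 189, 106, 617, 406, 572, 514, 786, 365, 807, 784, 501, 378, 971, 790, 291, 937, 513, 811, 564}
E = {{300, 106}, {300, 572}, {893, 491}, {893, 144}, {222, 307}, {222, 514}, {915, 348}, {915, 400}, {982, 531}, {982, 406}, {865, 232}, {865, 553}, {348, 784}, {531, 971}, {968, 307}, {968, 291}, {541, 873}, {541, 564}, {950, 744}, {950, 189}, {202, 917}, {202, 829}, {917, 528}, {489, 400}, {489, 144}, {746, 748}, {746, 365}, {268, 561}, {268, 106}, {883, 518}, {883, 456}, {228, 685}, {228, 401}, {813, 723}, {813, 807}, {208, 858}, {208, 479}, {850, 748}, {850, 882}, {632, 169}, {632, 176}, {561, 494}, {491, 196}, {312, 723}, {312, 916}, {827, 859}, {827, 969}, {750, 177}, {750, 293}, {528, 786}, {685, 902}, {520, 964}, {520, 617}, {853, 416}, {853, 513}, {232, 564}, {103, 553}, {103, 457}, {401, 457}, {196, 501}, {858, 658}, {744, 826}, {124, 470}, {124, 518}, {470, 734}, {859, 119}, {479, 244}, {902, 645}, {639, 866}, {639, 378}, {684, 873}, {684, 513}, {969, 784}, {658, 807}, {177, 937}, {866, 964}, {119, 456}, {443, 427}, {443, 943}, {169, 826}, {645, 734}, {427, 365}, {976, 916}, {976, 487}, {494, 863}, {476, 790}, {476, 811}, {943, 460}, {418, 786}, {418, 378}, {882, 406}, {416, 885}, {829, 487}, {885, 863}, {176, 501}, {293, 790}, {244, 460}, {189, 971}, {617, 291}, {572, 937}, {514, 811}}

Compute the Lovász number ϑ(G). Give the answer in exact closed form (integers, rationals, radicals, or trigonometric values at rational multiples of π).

101*cos(pi/101)/(cos(pi/101) + 1)

deg(144) = 2; N(144) = {893, 489}.
Vertex 734 has 2 neighbors: 470, 645.
Vertex 982 has 2 neighbors: 531, 406.
N(807) = {813, 658}, |N(807)| = 2.
Regular of degree 2 on 101 vertices: a single 101-cycle (edge-transitive).
spec(A) ≈ [2.0, 1.996, 1.985, 1.965, 1.938, 1.904, 1.862, 1.813, 1.757, 1.695, 1.625, 1.55, 1.468, 1.381, 1.288, 1.191, 1.088, 0.982, 0.872, 0.758, 0.642, 0.523, 0.402, 0.279, 0.155, 0.031, -0.093, -0.217, -0.34, -0.462, -0.582, -0.7, -0.815, -0.927, -1.036, -1.14, -1.24, -1.335, -1.425, -1.51, -1.588, -1.661, -1.727, -1.786, -1.839, -1.884, -1.922, -1.953, -1.976, -1.991, -1.999] (distinct, 3 d.p.).
λ_max=2, λ_min=-2*cos(pi/101); ϑ = −101·λ_min/(λ_max−λ_min) = 101*cos(pi/101)/(cos(pi/101) + 1).
ϑ(G) ≈ 50.487783173.
α=50, χ(Ḡ)=51; ϑ=101*cos(pi/101)/(cos(pi/101) + 1) lies between (both strict).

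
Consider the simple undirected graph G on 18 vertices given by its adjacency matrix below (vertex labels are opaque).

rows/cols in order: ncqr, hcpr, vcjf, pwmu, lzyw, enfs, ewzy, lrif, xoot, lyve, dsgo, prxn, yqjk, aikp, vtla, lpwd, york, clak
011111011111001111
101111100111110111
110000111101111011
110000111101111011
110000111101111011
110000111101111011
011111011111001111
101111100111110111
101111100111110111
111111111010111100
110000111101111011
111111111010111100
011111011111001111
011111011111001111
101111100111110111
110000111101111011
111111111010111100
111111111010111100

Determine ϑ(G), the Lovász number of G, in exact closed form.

6

N(clak) = {ncqr, hcpr, vcjf, pwmu, lzyw, enfs, ewzy, lrif, xoot, dsgo, yqjk, aikp, vtla, lpwd}, |N(clak)| = 14.
deg(vcjf) = 12; N(vcjf) = {ncqr, hcpr, ewzy, lrif, xoot, lyve, prxn, yqjk, aikp, vtla, york, clak}.
Vertex yqjk has 14 neighbors: hcpr, vcjf, pwmu, lzyw, enfs, lrif, xoot, lyve, dsgo, prxn, vtla, lpwd, york, clak.
Vertex ncqr has 14 neighbors: hcpr, vcjf, pwmu, lzyw, enfs, lrif, xoot, lyve, dsgo, prxn, vtla, lpwd, york, clak.
G = K_{6,4,4,4}: α = 6 = χ(Ḡ), so ϑ = 6.
= 6.0000000… (decimal).
6 ≤ 6 ≤ 6: collapsed.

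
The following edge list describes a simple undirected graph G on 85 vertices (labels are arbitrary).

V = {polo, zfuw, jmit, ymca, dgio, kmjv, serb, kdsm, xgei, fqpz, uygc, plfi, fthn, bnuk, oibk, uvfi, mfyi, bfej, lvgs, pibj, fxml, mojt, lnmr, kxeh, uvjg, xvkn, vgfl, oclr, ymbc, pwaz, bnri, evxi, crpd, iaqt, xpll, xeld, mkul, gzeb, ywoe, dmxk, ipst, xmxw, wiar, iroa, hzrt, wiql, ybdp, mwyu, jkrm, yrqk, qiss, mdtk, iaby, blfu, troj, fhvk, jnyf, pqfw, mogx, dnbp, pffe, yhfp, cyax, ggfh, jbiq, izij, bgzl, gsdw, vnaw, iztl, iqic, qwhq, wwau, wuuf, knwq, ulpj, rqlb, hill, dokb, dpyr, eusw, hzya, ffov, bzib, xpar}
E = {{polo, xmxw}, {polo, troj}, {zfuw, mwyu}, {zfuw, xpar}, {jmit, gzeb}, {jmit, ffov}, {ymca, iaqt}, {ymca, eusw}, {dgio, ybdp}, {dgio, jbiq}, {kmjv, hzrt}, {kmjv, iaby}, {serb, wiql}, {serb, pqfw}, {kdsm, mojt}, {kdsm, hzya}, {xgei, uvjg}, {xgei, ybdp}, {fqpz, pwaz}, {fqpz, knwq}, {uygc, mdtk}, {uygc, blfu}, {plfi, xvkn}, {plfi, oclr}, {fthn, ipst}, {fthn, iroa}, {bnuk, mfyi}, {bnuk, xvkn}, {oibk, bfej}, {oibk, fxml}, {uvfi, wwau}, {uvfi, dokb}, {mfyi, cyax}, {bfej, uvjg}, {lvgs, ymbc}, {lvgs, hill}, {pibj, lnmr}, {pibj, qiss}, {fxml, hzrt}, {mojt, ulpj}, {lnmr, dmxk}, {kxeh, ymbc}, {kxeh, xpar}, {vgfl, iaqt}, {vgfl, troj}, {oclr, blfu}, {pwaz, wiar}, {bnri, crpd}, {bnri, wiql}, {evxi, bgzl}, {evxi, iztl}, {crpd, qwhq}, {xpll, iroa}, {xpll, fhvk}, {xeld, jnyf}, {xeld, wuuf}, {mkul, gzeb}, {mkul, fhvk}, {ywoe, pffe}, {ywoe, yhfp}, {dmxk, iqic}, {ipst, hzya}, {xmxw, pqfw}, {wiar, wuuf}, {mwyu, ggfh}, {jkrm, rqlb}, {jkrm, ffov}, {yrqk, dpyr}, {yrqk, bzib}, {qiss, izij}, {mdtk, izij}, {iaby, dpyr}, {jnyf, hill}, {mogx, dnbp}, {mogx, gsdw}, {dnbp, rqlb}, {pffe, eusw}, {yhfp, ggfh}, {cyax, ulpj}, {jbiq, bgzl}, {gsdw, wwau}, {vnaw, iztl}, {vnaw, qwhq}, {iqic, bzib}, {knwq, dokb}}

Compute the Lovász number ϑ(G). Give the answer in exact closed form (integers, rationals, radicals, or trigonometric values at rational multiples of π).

85*cos(pi/85)/(cos(pi/85) + 1)

N(zfuw) = {mwyu, xpar}, |N(zfuw)| = 2.
Vertex xmxw has 2 neighbors: polo, pqfw.
deg(gzeb) = 2; N(gzeb) = {jmit, mkul}.
N(jbiq) = {dgio, bgzl}, |N(jbiq)| = 2.
Every vertex has degree 2 (N=85); the odd cycle C_{85}.
Distinct eigenvalues (to 5 d.p.): [2.0, 1.99454, 1.97818, 1.95102, 1.91321, 1.86494, 1.80649, 1.73818, 1.66037, 1.57349, 1.47802, 1.37447, 1.26342, 1.14547, 1.02126, 0.89148, 0.75682, 0.61803, 0.47587, 0.33111, 0.18454, 0.03696, -0.11082, -0.258, -0.40376, -0.54733, -0.6879, -0.82471, -0.95702, -1.08411, -1.20527, -1.31985, -1.42722, -1.5268, -1.61803, -1.70043, -1.77355, -1.83697, -1.89037, -1.93344, -1.96595, -1.98772, -1.99863].
−85·(-2*cos(pi/85)) / ((2)−(-2*cos(pi/85))) = 85*cos(pi/85)/(cos(pi/85) + 1) = ϑ(G).
= 42.4855… (decimal).
α=42, χ(Ḡ)=43; ϑ=85*cos(pi/85)/(cos(pi/85) + 1) lies between (both strict).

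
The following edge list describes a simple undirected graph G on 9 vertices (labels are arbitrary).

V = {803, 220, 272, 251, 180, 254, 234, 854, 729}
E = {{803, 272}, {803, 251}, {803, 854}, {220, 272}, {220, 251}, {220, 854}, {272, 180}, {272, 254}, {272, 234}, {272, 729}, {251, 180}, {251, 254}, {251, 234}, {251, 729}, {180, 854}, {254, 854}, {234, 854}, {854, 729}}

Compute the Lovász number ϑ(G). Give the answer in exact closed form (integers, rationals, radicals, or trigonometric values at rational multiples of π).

N(220) = {272, 251, 854}, |N(220)| = 3.
N(234) = {272, 251, 854}, |N(234)| = 3.
Vertex 180 has 3 neighbors: 272, 251, 854.
N(729) = {272, 251, 854}, |N(729)| = 3.
G = K_{6,3}: α = 6 = χ(Ḡ), so ϑ = 6.
ϑ(G) ≈ 6.0000000.
Check 6 ≤ 6 ≤ 6: collapsed.

6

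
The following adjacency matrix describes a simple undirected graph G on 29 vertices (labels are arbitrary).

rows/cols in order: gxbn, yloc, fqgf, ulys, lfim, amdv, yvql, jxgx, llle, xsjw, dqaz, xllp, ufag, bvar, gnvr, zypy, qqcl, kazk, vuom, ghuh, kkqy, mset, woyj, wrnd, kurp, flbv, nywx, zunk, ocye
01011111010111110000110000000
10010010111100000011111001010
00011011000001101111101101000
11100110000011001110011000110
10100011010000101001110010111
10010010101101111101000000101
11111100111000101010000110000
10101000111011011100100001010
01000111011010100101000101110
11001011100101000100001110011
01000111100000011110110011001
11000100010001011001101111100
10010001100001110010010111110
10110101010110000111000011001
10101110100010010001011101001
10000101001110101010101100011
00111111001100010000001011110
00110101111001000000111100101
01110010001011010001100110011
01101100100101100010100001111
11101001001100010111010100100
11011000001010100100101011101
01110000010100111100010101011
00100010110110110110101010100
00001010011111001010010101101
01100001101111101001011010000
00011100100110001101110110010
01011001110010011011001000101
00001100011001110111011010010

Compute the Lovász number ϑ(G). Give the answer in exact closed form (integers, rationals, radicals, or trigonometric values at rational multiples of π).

N(jxgx) = {gxbn, fqgf, lfim, llle, xsjw, dqaz, ufag, bvar, zypy, qqcl, kazk, kkqy, flbv, zunk}, |N(jxgx)| = 14.
N(gnvr) = {gxbn, fqgf, lfim, amdv, yvql, llle, ufag, zypy, ghuh, mset, woyj, wrnd, flbv, ocye}, |N(gnvr)| = 14.
N(gxbn) = {yloc, ulys, lfim, amdv, yvql, jxgx, xsjw, xllp, ufag, bvar, gnvr, zypy, kkqy, mset}, |N(gxbn)| = 14.
Vertex kurp has 14 neighbors: lfim, yvql, xsjw, dqaz, xllp, ufag, bvar, qqcl, vuom, mset, wrnd, flbv, nywx, ocye.
deg(v) = 14 for all v (|V|=29); SR(29,14,6,7) — a Paley graph.
A has 3 distinct eigenvalues ≈ [14.0, 2.19258, -3.19258].
−29·(-sqrt(29)/2 - 1/2) / ((14)−(-sqrt(29)/2 - 1/2)) = sqrt(29) = ϑ(G).
Numerically 5.3851648.

sqrt(29)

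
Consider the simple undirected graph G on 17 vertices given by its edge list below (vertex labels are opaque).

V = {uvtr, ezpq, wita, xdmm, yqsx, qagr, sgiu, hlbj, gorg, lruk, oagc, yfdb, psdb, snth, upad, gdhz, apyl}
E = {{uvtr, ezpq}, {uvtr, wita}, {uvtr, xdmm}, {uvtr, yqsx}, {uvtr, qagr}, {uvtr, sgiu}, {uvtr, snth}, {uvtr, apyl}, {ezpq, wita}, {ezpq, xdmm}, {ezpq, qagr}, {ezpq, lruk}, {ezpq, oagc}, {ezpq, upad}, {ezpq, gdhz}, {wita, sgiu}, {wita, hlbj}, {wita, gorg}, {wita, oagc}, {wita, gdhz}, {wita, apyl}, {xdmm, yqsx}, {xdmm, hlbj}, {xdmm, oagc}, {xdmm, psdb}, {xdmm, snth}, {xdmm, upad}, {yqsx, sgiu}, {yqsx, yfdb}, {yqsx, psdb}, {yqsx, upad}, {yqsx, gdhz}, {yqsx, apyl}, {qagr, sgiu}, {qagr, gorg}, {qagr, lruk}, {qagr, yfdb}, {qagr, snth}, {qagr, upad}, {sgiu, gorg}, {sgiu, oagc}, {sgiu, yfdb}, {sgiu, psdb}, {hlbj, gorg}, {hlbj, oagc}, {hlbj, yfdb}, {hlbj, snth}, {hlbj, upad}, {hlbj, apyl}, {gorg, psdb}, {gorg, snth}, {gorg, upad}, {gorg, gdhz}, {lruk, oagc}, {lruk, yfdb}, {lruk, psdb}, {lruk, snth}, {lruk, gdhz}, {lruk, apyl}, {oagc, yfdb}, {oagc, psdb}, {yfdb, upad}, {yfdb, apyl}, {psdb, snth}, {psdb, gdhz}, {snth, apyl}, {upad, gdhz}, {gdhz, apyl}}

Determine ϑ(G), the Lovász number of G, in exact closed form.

N(snth) = {uvtr, xdmm, qagr, hlbj, gorg, lruk, psdb, apyl}, |N(snth)| = 8.
N(ezpq) = {uvtr, wita, xdmm, qagr, lruk, oagc, upad, gdhz}, |N(ezpq)| = 8.
N(qagr) = {uvtr, ezpq, sgiu, gorg, lruk, yfdb, snth, upad}, |N(qagr)| = 8.
Vertex upad has 8 neighbors: ezpq, xdmm, yqsx, qagr, hlbj, gorg, yfdb, gdhz.
deg(v) = 8 for all v (|V|=17); Paley(17): SR with (k,λ,μ)=(8,3,4).
spec(A) ≈ [8.0, 1.5616, -2.5616] (distinct, 4 d.p.).
λ_max=8, λ_min=-sqrt(17)/2 - 1/2; ϑ = −17·λ_min/(λ_max−λ_min) = sqrt(17).
Numerically 4.1231056.

sqrt(17)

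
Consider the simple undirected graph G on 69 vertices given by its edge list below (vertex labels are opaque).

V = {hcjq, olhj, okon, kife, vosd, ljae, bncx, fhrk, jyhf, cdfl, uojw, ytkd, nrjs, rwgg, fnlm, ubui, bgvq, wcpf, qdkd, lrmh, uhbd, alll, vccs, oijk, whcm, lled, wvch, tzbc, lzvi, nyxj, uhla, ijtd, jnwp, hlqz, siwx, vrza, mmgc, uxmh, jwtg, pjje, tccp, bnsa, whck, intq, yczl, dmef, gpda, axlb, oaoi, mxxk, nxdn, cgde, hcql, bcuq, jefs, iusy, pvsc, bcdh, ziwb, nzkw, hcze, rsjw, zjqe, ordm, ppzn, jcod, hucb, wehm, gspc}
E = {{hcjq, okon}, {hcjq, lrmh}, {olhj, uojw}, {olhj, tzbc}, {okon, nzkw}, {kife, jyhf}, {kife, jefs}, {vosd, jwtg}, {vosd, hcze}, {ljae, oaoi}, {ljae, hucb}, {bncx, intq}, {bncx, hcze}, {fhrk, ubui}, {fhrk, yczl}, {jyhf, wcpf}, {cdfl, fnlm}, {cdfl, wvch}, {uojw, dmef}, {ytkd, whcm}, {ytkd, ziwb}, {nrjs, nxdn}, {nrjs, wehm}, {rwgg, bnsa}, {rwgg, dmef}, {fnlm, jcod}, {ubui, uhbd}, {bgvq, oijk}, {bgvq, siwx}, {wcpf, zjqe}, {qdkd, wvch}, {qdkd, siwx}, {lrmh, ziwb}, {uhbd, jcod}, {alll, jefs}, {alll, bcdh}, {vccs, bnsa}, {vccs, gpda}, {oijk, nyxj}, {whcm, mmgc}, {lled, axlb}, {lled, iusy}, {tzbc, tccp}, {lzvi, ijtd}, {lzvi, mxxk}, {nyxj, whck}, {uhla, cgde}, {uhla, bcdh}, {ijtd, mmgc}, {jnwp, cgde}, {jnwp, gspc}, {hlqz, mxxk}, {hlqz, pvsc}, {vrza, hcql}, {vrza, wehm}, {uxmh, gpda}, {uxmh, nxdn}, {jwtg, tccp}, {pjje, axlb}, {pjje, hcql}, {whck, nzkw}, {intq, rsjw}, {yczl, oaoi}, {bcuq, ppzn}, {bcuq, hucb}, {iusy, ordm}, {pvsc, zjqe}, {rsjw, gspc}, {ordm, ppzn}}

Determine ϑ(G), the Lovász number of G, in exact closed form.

Vertex ziwb has 2 neighbors: ytkd, lrmh.
N(bnsa) = {rwgg, vccs}, |N(bnsa)| = 2.
deg(bcdh) = 2; N(bcdh) = {alll, uhla}.
N(rwgg) = {bnsa, dmef}, |N(rwgg)| = 2.
deg(v) = 2 for all v (|V|=69); this is C_{69}, the 69-cycle.
The 35 distinct eigenvalues: [2.0, 1.9917, 1.9669, 1.9258, 1.8688, 1.7963, 1.7088, 1.6073, 1.4924, 1.3651, 1.2265, 1.0778, 0.9201, 0.7548, 0.5833, 0.4069, 0.2272, 0.0455, -0.1365, -0.3174, -0.4956, -0.6698, -0.8384, -1.0, -1.1534, -1.2972, -1.4302, -1.5514, -1.6598, -1.7544, -1.8344, -1.8993, -1.9484, -1.9814, -1.9979].
−69·(-2*cos(pi/69)) / ((2)−(-2*cos(pi/69))) = 69*cos(pi/69)/(cos(pi/69) + 1) = ϑ(G).
ϑ(G) ≈ 34.48211.
34 ≤ 69*cos(pi/69)/(cos(pi/69) + 1) ≤ 35: both strict.

69*cos(pi/69)/(cos(pi/69) + 1)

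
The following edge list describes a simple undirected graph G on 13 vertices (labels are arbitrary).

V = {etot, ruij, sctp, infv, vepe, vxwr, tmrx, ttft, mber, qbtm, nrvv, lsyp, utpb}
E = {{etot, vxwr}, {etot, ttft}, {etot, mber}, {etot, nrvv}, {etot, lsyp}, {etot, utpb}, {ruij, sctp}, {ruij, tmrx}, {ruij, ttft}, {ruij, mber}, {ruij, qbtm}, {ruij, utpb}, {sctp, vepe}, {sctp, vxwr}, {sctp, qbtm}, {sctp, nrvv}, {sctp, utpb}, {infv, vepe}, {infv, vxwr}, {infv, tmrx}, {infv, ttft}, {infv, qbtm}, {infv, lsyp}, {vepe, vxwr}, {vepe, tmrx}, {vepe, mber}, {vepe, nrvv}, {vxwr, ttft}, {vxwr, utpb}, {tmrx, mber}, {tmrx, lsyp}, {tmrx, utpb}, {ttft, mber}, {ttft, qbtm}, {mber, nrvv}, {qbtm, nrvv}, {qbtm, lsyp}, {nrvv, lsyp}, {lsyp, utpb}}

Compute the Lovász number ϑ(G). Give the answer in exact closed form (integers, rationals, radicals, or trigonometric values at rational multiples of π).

sqrt(13)

Vertex qbtm has 6 neighbors: ruij, sctp, infv, ttft, nrvv, lsyp.
Vertex lsyp has 6 neighbors: etot, infv, tmrx, qbtm, nrvv, utpb.
Vertex mber has 6 neighbors: etot, ruij, vepe, tmrx, ttft, nrvv.
deg(ruij) = 6; N(ruij) = {sctp, tmrx, ttft, mber, qbtm, utpb}.
Regular of degree 6 on 13 vertices: strongly regular (13,6,2,3).
Distinct eigenvalues (to 6 d.p.): [6.0, 1.302776, -2.302776].
λ_max=6, λ_min=-sqrt(13)/2 - 1/2; ϑ = −13·λ_min/(λ_max−λ_min) = sqrt(13).
Numerically 3.6055513.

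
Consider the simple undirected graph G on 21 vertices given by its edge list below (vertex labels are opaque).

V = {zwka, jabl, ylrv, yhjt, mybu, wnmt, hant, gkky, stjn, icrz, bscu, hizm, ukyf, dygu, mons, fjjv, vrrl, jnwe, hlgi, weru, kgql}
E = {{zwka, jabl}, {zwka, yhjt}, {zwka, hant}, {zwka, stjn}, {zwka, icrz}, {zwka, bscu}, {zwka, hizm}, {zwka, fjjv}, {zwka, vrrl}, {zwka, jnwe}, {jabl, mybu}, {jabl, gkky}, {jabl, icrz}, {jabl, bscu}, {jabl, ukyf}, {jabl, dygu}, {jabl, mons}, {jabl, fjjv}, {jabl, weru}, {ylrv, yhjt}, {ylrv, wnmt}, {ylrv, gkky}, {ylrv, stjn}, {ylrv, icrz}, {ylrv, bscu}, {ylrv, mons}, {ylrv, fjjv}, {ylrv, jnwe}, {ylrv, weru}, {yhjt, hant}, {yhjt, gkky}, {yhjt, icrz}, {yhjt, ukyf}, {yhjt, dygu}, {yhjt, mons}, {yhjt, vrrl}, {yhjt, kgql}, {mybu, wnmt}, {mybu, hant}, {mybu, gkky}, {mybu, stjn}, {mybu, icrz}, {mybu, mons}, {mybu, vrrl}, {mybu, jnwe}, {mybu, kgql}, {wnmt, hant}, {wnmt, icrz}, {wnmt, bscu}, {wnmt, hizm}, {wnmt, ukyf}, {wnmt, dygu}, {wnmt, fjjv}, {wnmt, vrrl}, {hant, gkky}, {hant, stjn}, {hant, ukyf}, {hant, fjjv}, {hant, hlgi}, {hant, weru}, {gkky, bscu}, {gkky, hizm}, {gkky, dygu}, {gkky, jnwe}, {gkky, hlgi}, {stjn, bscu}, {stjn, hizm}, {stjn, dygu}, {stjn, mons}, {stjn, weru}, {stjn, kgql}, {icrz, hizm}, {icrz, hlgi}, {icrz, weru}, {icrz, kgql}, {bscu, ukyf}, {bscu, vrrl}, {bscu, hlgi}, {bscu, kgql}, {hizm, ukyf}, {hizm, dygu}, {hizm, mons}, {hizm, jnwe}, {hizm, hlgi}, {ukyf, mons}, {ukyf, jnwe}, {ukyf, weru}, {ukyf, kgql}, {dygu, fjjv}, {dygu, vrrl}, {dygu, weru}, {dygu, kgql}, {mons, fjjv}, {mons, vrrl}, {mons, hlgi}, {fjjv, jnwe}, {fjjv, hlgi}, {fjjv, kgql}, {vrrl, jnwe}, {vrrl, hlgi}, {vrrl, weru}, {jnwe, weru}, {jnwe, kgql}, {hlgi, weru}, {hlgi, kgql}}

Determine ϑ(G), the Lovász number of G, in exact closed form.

deg(jabl) = 10; N(jabl) = {zwka, mybu, gkky, icrz, bscu, ukyf, dygu, mons, fjjv, weru}.
N(ukyf) = {jabl, yhjt, wnmt, hant, bscu, hizm, mons, jnwe, weru, kgql}, |N(ukyf)| = 10.
deg(bscu) = 10; N(bscu) = {zwka, jabl, ylrv, wnmt, gkky, stjn, ukyf, vrrl, hlgi, kgql}.
Vertex jnwe has 10 neighbors: zwka, ylrv, mybu, gkky, hizm, ukyf, fjjv, vrrl, weru, kgql.
G on 21 vertices is 10-regular; Kneser K(7,2) on C(7,2)=21 vertices.
The 3 distinct eigenvalues: [10.0, 1.0, -4.0].
−21·(-4) / ((10)−(-4)) = 6 = ϑ(G).
ϑ(G) ≈ 6.000000.

6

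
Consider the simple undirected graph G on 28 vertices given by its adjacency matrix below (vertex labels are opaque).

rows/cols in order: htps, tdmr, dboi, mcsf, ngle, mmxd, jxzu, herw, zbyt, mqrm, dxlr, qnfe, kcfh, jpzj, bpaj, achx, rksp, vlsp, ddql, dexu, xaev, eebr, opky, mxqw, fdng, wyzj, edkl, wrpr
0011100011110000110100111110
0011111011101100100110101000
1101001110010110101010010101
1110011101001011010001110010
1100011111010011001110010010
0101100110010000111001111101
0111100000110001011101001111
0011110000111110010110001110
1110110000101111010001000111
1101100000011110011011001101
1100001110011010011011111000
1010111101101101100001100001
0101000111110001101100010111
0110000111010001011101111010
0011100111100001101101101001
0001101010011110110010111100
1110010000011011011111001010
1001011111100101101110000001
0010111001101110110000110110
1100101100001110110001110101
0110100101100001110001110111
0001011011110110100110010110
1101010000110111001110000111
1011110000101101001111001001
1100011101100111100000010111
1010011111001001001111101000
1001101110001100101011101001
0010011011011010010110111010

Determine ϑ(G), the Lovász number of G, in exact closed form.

7

Vertex mqrm has 15 neighbors: htps, tdmr, mcsf, ngle, qnfe, kcfh, jpzj, bpaj, vlsp, ddql, xaev, eebr, fdng, wyzj, wrpr.
N(eebr) = {mcsf, mmxd, jxzu, zbyt, mqrm, dxlr, qnfe, jpzj, bpaj, rksp, dexu, xaev, mxqw, wyzj, edkl}, |N(eebr)| = 15.
Vertex jxzu has 15 neighbors: tdmr, dboi, mcsf, ngle, dxlr, qnfe, achx, vlsp, ddql, dexu, eebr, fdng, wyzj, edkl, wrpr.
deg(dxlr) = 15; N(dxlr) = {htps, tdmr, jxzu, herw, zbyt, qnfe, kcfh, bpaj, vlsp, ddql, xaev, eebr, opky, mxqw, fdng}.
G on 28 vertices is 15-regular; this is K(8,2), the Kneser graph.
Distinct eigenvalues (to 5 d.p.): [15.0, 1.0, -5.0].
−28·(-5) / ((15)−(-5)) = 7 = ϑ(G).
Numerically 7.0000000.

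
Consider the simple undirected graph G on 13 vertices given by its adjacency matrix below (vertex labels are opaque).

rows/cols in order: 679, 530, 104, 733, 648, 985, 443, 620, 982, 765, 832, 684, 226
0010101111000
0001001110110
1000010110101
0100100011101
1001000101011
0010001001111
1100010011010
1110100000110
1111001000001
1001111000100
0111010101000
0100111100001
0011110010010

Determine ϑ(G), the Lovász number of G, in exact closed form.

sqrt(13)

Vertex 648 has 6 neighbors: 679, 733, 620, 765, 684, 226.
Vertex 765 has 6 neighbors: 679, 733, 648, 985, 443, 832.
N(684) = {530, 648, 985, 443, 620, 226}, |N(684)| = 6.
N(226) = {104, 733, 648, 985, 982, 684}, |N(226)| = 6.
Every vertex has degree 6 (N=13); SR(13,6,2,3) — a Paley graph.
The 3 distinct eigenvalues: [6.0, 1.30278, -2.30278].
−13·(-sqrt(13)/2 - 1/2) / ((6)−(-sqrt(13)/2 - 1/2)) = sqrt(13) = ϑ(G).
= 3.605551275… (decimal).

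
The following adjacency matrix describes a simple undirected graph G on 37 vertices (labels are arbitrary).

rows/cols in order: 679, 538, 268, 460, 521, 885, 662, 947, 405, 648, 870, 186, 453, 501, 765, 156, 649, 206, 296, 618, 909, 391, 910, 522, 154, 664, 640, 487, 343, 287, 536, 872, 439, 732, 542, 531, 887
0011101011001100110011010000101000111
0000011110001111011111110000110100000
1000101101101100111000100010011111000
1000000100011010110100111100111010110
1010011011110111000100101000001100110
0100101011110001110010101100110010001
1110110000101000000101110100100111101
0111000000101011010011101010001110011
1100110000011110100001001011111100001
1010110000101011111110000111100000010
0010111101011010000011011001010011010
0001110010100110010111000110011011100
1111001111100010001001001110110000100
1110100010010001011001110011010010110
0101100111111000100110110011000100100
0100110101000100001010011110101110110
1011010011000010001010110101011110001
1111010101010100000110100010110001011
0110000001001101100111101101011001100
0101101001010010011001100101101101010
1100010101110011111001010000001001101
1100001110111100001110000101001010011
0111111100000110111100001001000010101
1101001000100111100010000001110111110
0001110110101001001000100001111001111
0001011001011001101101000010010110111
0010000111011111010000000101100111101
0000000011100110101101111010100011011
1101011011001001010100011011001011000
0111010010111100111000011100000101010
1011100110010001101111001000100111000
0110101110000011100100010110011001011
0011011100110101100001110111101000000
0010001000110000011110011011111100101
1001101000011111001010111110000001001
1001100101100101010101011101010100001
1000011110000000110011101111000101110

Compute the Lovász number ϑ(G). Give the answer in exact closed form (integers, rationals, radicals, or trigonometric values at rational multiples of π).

sqrt(37)

Vertex 156 has 18 neighbors: 538, 521, 885, 947, 648, 501, 296, 909, 522, 154, 664, 640, 343, 536, 872, 439, 542, 531.
deg(887) = 18; N(887) = {679, 885, 662, 947, 405, 649, 206, 909, 391, 910, 154, 664, 640, 487, 872, 732, 542, 531}.
Vertex 287 has 18 neighbors: 538, 268, 460, 885, 405, 870, 186, 453, 501, 649, 206, 296, 522, 154, 664, 872, 732, 531.
deg(531) = 18; N(531) = {679, 460, 521, 947, 648, 870, 501, 156, 206, 618, 391, 522, 154, 664, 487, 287, 872, 887}.
37-vertex 18-regular graph: strongly regular (37,18,8,9).
Distinct eigenvalues (to 4 d.p.): [18.0, 2.5414, -3.5414].
ϑ = −N·λ_min/(λ_max−λ_min) = −37·(-sqrt(37)/2 - 1/2)/(18−(-sqrt(37)/2 - 1/2)) = sqrt(37).
Numerically 6.082762530.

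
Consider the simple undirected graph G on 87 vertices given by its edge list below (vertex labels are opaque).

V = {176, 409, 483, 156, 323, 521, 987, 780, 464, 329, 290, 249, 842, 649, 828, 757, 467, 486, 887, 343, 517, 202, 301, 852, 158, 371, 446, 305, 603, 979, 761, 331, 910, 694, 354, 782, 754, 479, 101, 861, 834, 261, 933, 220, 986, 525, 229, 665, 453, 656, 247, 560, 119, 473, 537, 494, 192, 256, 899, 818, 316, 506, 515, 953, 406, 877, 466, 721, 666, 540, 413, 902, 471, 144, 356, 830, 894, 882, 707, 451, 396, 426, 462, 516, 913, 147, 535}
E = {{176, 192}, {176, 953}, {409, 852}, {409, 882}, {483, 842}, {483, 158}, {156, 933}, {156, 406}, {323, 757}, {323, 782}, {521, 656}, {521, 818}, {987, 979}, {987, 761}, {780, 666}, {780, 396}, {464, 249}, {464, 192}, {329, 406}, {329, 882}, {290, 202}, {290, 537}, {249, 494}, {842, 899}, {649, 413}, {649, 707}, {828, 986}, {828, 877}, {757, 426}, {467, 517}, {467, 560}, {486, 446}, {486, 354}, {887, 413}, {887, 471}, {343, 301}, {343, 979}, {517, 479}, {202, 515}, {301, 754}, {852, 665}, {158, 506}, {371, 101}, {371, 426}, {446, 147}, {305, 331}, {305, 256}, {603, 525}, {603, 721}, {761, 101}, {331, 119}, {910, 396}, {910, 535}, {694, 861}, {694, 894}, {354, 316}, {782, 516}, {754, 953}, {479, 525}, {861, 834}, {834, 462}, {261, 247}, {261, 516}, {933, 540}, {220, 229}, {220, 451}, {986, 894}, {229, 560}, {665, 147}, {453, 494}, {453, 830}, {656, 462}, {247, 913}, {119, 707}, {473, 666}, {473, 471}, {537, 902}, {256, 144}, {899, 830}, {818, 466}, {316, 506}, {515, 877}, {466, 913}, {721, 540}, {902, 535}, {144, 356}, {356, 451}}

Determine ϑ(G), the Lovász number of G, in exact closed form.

Vertex 861 has 2 neighbors: 694, 834.
Vertex 666 has 2 neighbors: 780, 473.
N(828) = {986, 877}, |N(828)| = 2.
N(453) = {494, 830}, |N(453)| = 2.
2-regular, N=87; this is C_{87}, the 87-cycle.
A has 44 distinct eigenvalues ≈ [2.0, 1.99479, 1.97917, 1.95324, 1.91713, 1.87102, 1.81515, 1.74982, 1.67537, 1.59219, 1.5007, 1.40139, 1.29477, 1.18141, 1.06188, 0.93682, 0.80687, 0.67272, 0.53506, 0.39461, 0.2521, 0.10828, -0.03611, -0.18031, -0.32356, -0.46513, -0.60428, -0.74028, -0.87241, -1.0, -1.12237, -1.2389, -1.34896, -1.45199, -1.54745, -1.63484, -1.71371, -1.78365, -1.84429, -1.89531, -1.93645, -1.96749, -1.98828, -1.9987].
Lovász (edge-transitive): ϑ = −87·(-2*cos(pi/87))/((2)−(-2*cos(pi/87))) = 87*cos(pi/87)/(cos(pi/87) + 1).
ϑ(G) ≈ 43.48582.
α=43, χ(Ḡ)=44; ϑ=87*cos(pi/87)/(cos(pi/87) + 1) lies between (both strict).

87*cos(pi/87)/(cos(pi/87) + 1)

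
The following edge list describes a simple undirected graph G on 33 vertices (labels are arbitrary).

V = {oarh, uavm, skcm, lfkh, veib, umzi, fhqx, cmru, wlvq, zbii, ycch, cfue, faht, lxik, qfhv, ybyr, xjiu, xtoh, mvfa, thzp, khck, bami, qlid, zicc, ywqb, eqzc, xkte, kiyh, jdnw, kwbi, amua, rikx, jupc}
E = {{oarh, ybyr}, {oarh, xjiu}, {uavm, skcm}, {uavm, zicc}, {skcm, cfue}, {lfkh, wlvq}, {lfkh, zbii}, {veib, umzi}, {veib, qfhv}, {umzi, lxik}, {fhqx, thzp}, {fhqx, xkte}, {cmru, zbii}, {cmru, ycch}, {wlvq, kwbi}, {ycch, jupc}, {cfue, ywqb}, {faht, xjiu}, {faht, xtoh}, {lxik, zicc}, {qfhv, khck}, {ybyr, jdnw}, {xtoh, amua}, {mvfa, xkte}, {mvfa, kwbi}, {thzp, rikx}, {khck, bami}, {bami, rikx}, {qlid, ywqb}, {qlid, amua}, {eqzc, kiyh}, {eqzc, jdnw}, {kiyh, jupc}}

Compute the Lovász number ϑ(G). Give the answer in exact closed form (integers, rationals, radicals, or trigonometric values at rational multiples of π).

33*cos(pi/33)/(cos(pi/33) + 1)

N(khck) = {qfhv, bami}, |N(khck)| = 2.
deg(qfhv) = 2; N(qfhv) = {veib, khck}.
deg(bami) = 2; N(bami) = {khck, rikx}.
Vertex wlvq has 2 neighbors: lfkh, kwbi.
Every vertex has degree 2 (N=33); a single 33-cycle (edge-transitive).
The 17 distinct eigenvalues: [2.0, 1.964, 1.857, 1.683, 1.447, 1.16, 0.831, 0.472, 0.095, -0.285, -0.654, -1.0, -1.31, -1.572, -1.778, -1.919, -1.991].
−33·(-2*cos(pi/33)) / ((2)−(-2*cos(pi/33))) = 33*cos(pi/33)/(cos(pi/33) + 1) = ϑ(G).
≈ 16.4626 (to 4 d.p.).
16 ≤ 33*cos(pi/33)/(cos(pi/33) + 1) ≤ 17: both strict.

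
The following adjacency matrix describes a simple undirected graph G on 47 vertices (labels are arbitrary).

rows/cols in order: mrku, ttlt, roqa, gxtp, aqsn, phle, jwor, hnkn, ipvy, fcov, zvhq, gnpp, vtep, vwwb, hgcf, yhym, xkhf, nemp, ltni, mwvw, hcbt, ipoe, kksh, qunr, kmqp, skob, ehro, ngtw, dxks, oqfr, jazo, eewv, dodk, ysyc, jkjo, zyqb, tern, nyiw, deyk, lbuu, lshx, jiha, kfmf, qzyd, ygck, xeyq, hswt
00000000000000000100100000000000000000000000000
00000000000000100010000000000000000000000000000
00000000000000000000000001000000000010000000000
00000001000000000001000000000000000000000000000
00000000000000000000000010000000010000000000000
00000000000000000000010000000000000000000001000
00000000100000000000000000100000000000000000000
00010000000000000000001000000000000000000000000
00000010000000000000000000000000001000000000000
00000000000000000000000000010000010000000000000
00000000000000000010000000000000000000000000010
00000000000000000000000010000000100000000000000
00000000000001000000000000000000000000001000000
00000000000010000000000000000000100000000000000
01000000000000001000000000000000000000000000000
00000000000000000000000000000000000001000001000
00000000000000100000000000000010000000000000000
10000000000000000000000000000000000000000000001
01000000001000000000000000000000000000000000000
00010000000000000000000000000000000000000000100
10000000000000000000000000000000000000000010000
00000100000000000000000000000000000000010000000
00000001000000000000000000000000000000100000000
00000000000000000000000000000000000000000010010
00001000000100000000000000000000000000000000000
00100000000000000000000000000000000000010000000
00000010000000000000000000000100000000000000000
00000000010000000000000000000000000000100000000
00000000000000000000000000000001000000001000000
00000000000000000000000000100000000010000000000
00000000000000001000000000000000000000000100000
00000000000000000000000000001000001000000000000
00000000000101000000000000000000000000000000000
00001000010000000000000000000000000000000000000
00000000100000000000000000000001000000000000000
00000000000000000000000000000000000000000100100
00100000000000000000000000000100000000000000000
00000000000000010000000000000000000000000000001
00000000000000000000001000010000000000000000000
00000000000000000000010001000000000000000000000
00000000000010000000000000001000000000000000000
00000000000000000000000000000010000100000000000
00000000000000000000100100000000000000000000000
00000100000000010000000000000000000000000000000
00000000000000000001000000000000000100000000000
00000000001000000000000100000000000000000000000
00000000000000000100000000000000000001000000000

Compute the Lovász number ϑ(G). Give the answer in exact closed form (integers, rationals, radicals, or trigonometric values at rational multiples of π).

47*cos(pi/47)/(cos(pi/47) + 1)

N(phle) = {ipoe, qzyd}, |N(phle)| = 2.
deg(skob) = 2; N(skob) = {roqa, lbuu}.
deg(qzyd) = 2; N(qzyd) = {phle, yhym}.
deg(nyiw) = 2; N(nyiw) = {yhym, hswt}.
2-regular, N=47; this is C_{47}, the 47-cycle.
Distinct eigenvalues (to 3 d.p.): [2.0, 1.982, 1.929, 1.841, 1.721, 1.57, 1.39, 1.186, 0.961, 0.719, 0.464, 0.2, -0.067, -0.333, -0.593, -0.842, -1.076, -1.291, -1.483, -1.649, -1.785, -1.889, -1.96, -1.996].
ϑ = −N·λ_min/(λ_max−λ_min) = −47·(-2*cos(pi/47))/(2−(-2*cos(pi/47))) = 47*cos(pi/47)/(cos(pi/47) + 1).
= 23.4737… (decimal).
α=23, χ(Ḡ)=24; ϑ=47*cos(pi/47)/(cos(pi/47) + 1) lies between (both strict).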